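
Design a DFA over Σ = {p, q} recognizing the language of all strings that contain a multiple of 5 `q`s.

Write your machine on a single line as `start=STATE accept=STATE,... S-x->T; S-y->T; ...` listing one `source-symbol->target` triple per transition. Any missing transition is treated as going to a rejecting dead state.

The only thing that matters is how many `q`s have appeared, reduced mod 5. Use one state per residue: S0 for 0, …, S4 for 4. Reading `q` moves to the next residue; anything else stays put. S0 is accepting.
        p   q  
>* S0   S0  S1 
   S1   S1  S2 
   S2   S2  S3 
   S3   S3  S4 
   S4   S4  S0 
(> = start, * = accepting)

start=S0; accept=S0; S0-p->S0; S0-q->S1; S1-p->S1; S1-q->S2; S2-p->S2; S2-q->S3; S3-p->S3; S3-q->S4; S4-p->S4; S4-q->S0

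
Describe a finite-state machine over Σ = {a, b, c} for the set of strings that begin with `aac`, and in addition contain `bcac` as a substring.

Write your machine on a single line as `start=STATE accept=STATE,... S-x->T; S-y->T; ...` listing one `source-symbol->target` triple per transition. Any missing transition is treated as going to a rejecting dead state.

start=q0; accept=q12; q0-a->q1; q0-b->q2; q0-c->q3; q1-a->q4; q1-b->q2; q1-c->q3; q2-a->q3; q2-b->q2; q2-c->q5; q3-a->q3; q3-b->q2; q3-c->q3; q4-a->q3; q4-b->q2; q4-c->q6; q5-a->q7; q5-b->q2; q5-c->q3; q6-a->q6; q6-b->q8; q6-c->q6; q7-a->q3; q7-b->q2; q7-c->q9; q8-a->q6; q8-b->q8; q8-c->q10; q9-a->q9; q9-b->q9; q9-c->q9; q10-a->q11; q10-b->q8; q10-c->q6; q11-a->q6; q11-b->q8; q11-c->q12; q12-a->q12; q12-b->q12; q12-c->q12

Build one automaton per condition and run them in lockstep. One (5 states) tracks whether the input so far still matches the prefix `aac`; the other (5 states) tracks whether and how much of `bcac` has been seen. Each combined state is a pair, one component from each; accept when both components accept.
13 states suffice.
          a    b    c  
>  q0     q1   q2   q3 
   q1     q4   q2   q3 
   q2     q3   q2   q5 
   q3     q3   q2   q3 
   q4     q3   q2   q6 
   q5     q7   q2   q3 
   q6     q6   q8   q6 
   q7     q3   q2   q9 
   q8     q6   q8  q10 
   q9     q9   q9   q9 
   q10   q11   q8   q6 
   q11    q6   q8  q12 
 * q12   q12  q12  q12 
(> = start, * = accepting)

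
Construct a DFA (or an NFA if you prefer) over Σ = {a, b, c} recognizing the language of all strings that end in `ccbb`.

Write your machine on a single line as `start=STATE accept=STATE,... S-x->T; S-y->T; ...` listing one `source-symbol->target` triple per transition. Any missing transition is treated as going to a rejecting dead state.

start=S0; accept=S4; S0-a->S0; S0-b->S0; S0-c->S1; S1-a->S0; S1-b->S0; S1-c->S2; S2-a->S0; S2-b->S3; S2-c->S2; S3-a->S0; S3-b->S4; S3-c->S1; S4-a->S0; S4-b->S0; S4-c->S1

Remember how much of `ccbb` the current input suffix matches. State S0 means no match yet; S1 means the last symbol is `c`; S2 means the last 2 symbols are `cc`; S3 means the last 3 symbols are `ccb`; S4 means the last 4 symbols are `ccbb`. Only S4 accepts. On a mismatch, fall back to the longest proper suffix that is still a prefix of `ccbb`.
With 5 states:
        a   b   c  
>  S0   S0  S0  S1 
   S1   S0  S0  S2 
   S2   S0  S3  S2 
   S3   S0  S4  S1 
 * S4   S0  S0  S1 
(> = start, * = accepting)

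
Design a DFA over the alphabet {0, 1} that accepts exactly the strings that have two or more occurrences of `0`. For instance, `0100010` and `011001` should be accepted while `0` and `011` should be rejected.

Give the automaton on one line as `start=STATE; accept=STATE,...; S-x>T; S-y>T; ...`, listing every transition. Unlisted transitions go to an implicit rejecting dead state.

Count `0`s, saturating at 3: states s0 through s2 mean 0 through 2 `0`s seen; s3 means more than 2. Each `0` increments (capped at s3); other symbols loop. Accept from {s2, s3}.
        0   1  
>  s0   s1  s0 
   s1   s2  s1 
 * s2   s3  s2 
 * s3   s3  s3 
(> = start, * = accepting)

start=s0; accept=s2,s3; s0-0>s1; s0-1>s0; s1-0>s2; s1-1>s1; s2-0>s3; s2-1>s2; s3-0>s3; s3-1>s3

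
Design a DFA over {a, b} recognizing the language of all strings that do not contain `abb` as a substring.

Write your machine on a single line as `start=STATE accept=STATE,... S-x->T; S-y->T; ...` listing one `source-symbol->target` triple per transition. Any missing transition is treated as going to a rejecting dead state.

start=S0; accept=S0,S1,S2; S0-a->S1; S0-b->S0; S1-a->S1; S1-b->S2; S2-a->S1; S2-b->S3; S3-a->S3; S3-b->S3

Track partial matches of the forbidden pattern `abb`. State S3 is a dead state reached once `abb` has occurred; every other state accepts. S0 means no part of `abb` is currently matched.
        a   b  
>* S0   S1  S0 
 * S1   S1  S2 
 * S2   S1  S3 
   S3   S3  S3 
(> = start, * = accepting)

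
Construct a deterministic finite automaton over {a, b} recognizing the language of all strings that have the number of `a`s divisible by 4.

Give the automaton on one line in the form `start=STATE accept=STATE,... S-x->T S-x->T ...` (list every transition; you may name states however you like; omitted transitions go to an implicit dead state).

The only thing that matters is how many `a`s have appeared, reduced mod 4. Use one state per residue: s0 for 0, …, s3 for 3. Reading `a` moves to the next residue; anything else stays put. s0 is accepting.
        a   b  
>* s0   s1  s0 
   s1   s2  s1 
   s2   s3  s2 
   s3   s0  s3 
(> = start, * = accepting)

start=s0 accept=s0 s0-a->s1 s0-b->s0 s1-a->s2 s1-b->s1 s2-a->s3 s2-b->s2 s3-a->s0 s3-b->s3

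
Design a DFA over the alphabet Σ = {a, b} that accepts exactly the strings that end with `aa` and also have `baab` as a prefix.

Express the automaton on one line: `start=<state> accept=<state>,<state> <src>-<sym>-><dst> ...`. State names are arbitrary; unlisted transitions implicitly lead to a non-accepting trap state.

start=s0 accept=s7 s0-a->s1 s0-b->s2 s1-a->s1 s1-b->s1 s2-a->s3 s2-b->s1 s3-a->s4 s3-b->s1 s4-a->s1 s4-b->s5 s5-a->s6 s5-b->s5 s6-a->s7 s6-b->s5 s7-a->s7 s7-b->s5

Handle the two conditions separately and then intersect. One (3 states) tracks how much of the suffix `aa` has currently been matched; the other (6 states) tracks whether the input so far still matches the prefix `baab`. Each combined state is a pair, one component from each; accept when both components accept. Minimizing collapses redundant product states.
8 states suffice.
        a   b  
>  s0   s1  s2 
   s1   s1  s1 
   s2   s3  s1 
   s3   s4  s1 
   s4   s1  s5 
   s5   s6  s5 
   s6   s7  s5 
 * s7   s7  s5 
(> = start, * = accepting)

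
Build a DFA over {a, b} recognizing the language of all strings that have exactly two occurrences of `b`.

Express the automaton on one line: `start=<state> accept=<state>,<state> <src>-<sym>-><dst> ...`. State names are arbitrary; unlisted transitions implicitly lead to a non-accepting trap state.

Only the number of `b`s matters, and only up to 3. Make a chain S0 → S1 → S2 → S3 advanced by each `b` (with S3 absorbing); every other symbol self-loops. The accepting set is {S2}.
With 4 states:
        a   b  
>  S0   S0  S1 
   S1   S1  S2 
 * S2   S2  S3 
   S3   S3  S3 
(> = start, * = accepting)

start=S0 accept=S2 S0-a->S0 S0-b->S1 S1-a->S1 S1-b->S2 S2-a->S2 S2-b->S3 S3-a->S3 S3-b->S3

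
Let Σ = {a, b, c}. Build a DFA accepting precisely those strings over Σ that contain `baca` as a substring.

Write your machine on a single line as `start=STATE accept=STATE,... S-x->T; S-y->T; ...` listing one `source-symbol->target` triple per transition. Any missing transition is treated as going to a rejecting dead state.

States S0..S3 record the length of the longest prefix of `baca` that matches the current input suffix. Reaching S4 means `baca` has been seen, and we stay there forever. Accept from S4.
A 5-state machine:
        a   b   c  
>  S0   S0  S1  S0 
   S1   S2  S1  S0 
   S2   S0  S1  S3 
   S3   S4  S1  S0 
 * S4   S4  S4  S4 
(> = start, * = accepting)

start=S0; accept=S4; S0-a->S0; S0-b->S1; S0-c->S0; S1-a->S2; S1-b->S1; S1-c->S0; S2-a->S0; S2-b->S1; S2-c->S3; S3-a->S4; S3-b->S1; S3-c->S0; S4-a->S4; S4-b->S4; S4-c->S4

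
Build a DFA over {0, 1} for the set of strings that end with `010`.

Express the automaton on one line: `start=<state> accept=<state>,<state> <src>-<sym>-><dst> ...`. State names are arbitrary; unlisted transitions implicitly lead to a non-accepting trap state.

Let each state record the length of the longest suffix of the input read so far that is also a prefix of `010`. s1 means the last symbol is `0`; s2 means the last 2 symbols are `01`; s3 means the last 3 symbols are `010`. Accept only at s3, where the string currently ends in `010`.
A 4-state machine:
        0   1  
>  s0   s1  s0 
   s1   s1  s2 
   s2   s3  s0 
 * s3   s1  s2 
(> = start, * = accepting)

start=s0 accept=s3 s0-0->s1 s0-1->s0 s1-0->s1 s1-1->s2 s2-0->s3 s2-1->s0 s3-0->s1 s3-1->s2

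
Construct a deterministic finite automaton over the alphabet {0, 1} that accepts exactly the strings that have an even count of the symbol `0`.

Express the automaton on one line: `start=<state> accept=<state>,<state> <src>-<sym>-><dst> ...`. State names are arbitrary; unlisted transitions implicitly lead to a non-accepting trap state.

start=A accept=A A-0->B A-1->A B-0->A B-1->B

The only thing that matters is how many `0`s have appeared, reduced mod 2. Use one state per residue: A for 0, …, B for 1. Reading `0` moves to the next residue; anything else stays put. A is accepting.
A 2-state machine:
       0  1 
>* A   B  A 
   B   A  B 
(> = start, * = accepting)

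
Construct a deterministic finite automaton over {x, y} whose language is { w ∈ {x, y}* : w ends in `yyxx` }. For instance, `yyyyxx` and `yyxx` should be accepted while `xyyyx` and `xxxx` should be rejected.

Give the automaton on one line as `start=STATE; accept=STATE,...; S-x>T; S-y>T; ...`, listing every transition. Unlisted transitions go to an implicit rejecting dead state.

start=S0; accept=S4; S0-x>S0; S0-y>S1; S1-x>S0; S1-y>S2; S2-x>S3; S2-y>S2; S3-x>S4; S3-y>S1; S4-x>S0; S4-y>S1

Remember how much of `yyxx` the current input suffix matches. State S0 means no match yet; S1 means the last symbol is `y`; S2 means the last 2 symbols are `yy`; S3 means the last 3 symbols are `yyx`; S4 means the last 4 symbols are `yyxx`. Only S4 accepts. On a mismatch, fall back to the longest proper suffix that is still a prefix of `yyxx`.
5 states suffice.
        x   y  
>  S0   S0  S1 
   S1   S0  S2 
   S2   S3  S2 
   S3   S4  S1 
 * S4   S0  S1 
(> = start, * = accepting)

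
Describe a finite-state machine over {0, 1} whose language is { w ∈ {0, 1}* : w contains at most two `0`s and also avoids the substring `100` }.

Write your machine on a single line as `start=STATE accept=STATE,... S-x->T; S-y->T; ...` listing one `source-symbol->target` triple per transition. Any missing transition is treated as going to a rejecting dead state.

Build one automaton per condition and run them in lockstep. One (4 states) tracks the count of `0`s, saturating at 3; the other (4 states) tracks partial matches of the forbidden pattern `100`. Each combined state is a pair, one component from each; accept when both components accept. Minimizing collapses redundant product states.
With 6 states:
        0   1  
>* S0   S1  S2 
 * S1   S3  S1 
 * S2   S4  S2 
 * S3   S5  S3 
 * S4   S5  S1 
   S5   S5  S5 
(> = start, * = accepting)

start=S0; accept=S0,S1,S2,S3,S4; S0-0->S1; S0-1->S2; S1-0->S3; S1-1->S1; S2-0->S4; S2-1->S2; S3-0->S5; S3-1->S3; S4-0->S5; S4-1->S1; S5-0->S5; S5-1->S5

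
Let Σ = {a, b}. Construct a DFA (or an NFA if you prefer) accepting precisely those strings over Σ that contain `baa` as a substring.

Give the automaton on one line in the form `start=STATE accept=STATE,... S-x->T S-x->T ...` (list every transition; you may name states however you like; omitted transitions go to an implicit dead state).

Track how much of `baa` has been matched so far: state s0 is no progress, s3 is the absorbing accept state reached once `baa` has occurred. Intermediate states record partial matches; on a mismatch, fall back to the longest reusable overlap.
With 4 states:
        a   b  
>  s0   s0  s1 
   s1   s2  s1 
   s2   s3  s1 
 * s3   s3  s3 
(> = start, * = accepting)

start=s0 accept=s3 s0-a->s0 s0-b->s1 s1-a->s2 s1-b->s1 s2-a->s3 s2-b->s1 s3-a->s3 s3-b->s3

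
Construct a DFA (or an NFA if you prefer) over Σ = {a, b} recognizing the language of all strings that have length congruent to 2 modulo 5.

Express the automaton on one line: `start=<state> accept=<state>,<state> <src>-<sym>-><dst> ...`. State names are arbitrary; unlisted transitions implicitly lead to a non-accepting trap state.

start=s0 accept=s2 s0-a->s1 s0-b->s1 s1-a->s2 s1-b->s2 s2-a->s3 s2-b->s3 s3-a->s4 s3-b->s4 s4-a->s0 s4-b->s0

Count input length modulo 5: every symbol advances one step around the cycle s0 → s1 → s2 → s3 → s4 → s0. Accept at s2.
        a   b  
>  s0   s1  s1 
   s1   s2  s2 
 * s2   s3  s3 
   s3   s4  s4 
   s4   s0  s0 
(> = start, * = accepting)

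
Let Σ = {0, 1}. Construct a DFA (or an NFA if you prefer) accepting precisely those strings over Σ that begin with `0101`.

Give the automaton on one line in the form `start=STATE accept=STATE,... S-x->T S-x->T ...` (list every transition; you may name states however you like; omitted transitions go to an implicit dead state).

start=s0 accept=s4 s0-0->s1 s0-1->s5 s1-0->s5 s1-1->s2 s2-0->s3 s2-1->s5 s3-0->s5 s3-1->s4 s4-0->s4 s4-1->s4 s5-0->s5 s5-1->s5

Check the first 4 symbols one by one: s0 through s3 record how many have matched `0101` so far; any wrong symbol goes to the dead state s5. After all 4 match we enter the accepting sink s4.
        0   1  
>  s0   s1  s5 
   s1   s5  s2 
   s2   s3  s5 
   s3   s5  s4 
 * s4   s4  s4 
   s5   s5  s5 
(> = start, * = accepting)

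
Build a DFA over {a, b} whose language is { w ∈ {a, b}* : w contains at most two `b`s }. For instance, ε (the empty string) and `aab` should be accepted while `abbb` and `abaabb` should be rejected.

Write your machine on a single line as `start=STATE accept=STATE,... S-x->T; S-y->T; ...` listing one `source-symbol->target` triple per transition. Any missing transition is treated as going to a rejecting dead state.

Count `b`s, saturating at 3: states S0 through S2 mean 0 through 2 `b`s seen; S3 means more than 2. Each `b` increments (capped at S3); other symbols loop. Accept from {S0, S1, S2}.
A 4-state machine:
        a   b  
>* S0   S0  S1 
 * S1   S1  S2 
 * S2   S2  S3 
   S3   S3  S3 
(> = start, * = accepting)

start=S0; accept=S0,S1,S2; S0-a->S0; S0-b->S1; S1-a->S1; S1-b->S2; S2-a->S2; S2-b->S3; S3-a->S3; S3-b->S3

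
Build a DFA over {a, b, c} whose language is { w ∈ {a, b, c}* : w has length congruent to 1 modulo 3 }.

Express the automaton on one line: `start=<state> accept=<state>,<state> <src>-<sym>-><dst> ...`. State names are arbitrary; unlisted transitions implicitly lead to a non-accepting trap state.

start=q0 accept=q1 q0-a->q1 q0-b->q1 q0-c->q1 q1-a->q2 q1-b->q2 q1-c->q2 q2-a->q0 q2-b->q0 q2-c->q0

Only the length mod 3 matters, so use a 3-cycle: from any state, every input symbol moves to the next state, wrapping q2 back to q0. Mark q1 accepting.
A 3-state machine:
        a   b   c  
>  q0   q1  q1  q1 
 * q1   q2  q2  q2 
   q2   q0  q0  q0 
(> = start, * = accepting)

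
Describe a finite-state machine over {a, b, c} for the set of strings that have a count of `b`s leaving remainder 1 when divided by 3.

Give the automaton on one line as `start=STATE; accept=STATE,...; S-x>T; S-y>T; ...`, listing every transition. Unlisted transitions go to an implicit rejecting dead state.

The only thing that matters is how many `b`s have appeared, reduced mod 3. Use one state per residue: q0 for 0, …, q2 for 2. Reading `b` moves to the next residue; anything else stays put. q1 is accepting.
With 3 states:
        a   b   c  
>  q0   q0  q1  q0 
 * q1   q1  q2  q1 
   q2   q2  q0  q2 
(> = start, * = accepting)

start=q0; accept=q1; q0-a>q0; q0-b>q1; q0-c>q0; q1-a>q1; q1-b>q2; q1-c>q1; q2-a>q2; q2-b>q0; q2-c>q2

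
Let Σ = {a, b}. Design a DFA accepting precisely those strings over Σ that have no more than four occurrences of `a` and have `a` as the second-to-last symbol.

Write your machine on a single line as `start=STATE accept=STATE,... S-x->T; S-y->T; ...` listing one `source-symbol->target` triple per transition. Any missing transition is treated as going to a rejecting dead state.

Build one automaton per condition and run them in lockstep. The first has 6 states tracking the count of `a`s, saturating at 5; the second has 7 states tracking the last 2 symbols read. A product state is a pair (one from each), accepting exactly when both do.
A 23-state machine:
          a    b  
>  s0     s1   s2 
   s1     s3   s4 
   s2     s5   s6 
 * s3     s7   s8 
 * s4     s9  s10 
   s5     s3   s4 
   s6     s5   s6 
 * s7    s11  s12 
 * s8    s13  s14 
   s9     s7   s8 
   s10    s9  s10 
 * s11   s15  s16 
 * s12   s17  s18 
   s13   s11  s12 
   s14   s13  s14 
   s15   s15  s19 
 * s16   s20  s21 
   s17   s15  s16 
   s18   s17  s18 
   s19   s20  s22 
   s20   s15  s19 
   s21   s20  s21 
   s22   s20  s22 
(> = start, * = accepting)

start=s0; accept=s3,s4,s7,s8,s11,s12,s16; s0-a->s1; s0-b->s2; s1-a->s3; s1-b->s4; s2-a->s5; s2-b->s6; s3-a->s7; s3-b->s8; s4-a->s9; s4-b->s10; s5-a->s3; s5-b->s4; s6-a->s5; s6-b->s6; s7-a->s11; s7-b->s12; s8-a->s13; s8-b->s14; s9-a->s7; s9-b->s8; s10-a->s9; s10-b->s10; s11-a->s15; s11-b->s16; s12-a->s17; s12-b->s18; s13-a->s11; s13-b->s12; s14-a->s13; s14-b->s14; s15-a->s15; s15-b->s19; s16-a->s20; s16-b->s21; s17-a->s15; s17-b->s16; s18-a->s17; s18-b->s18; s19-a->s20; s19-b->s22; s20-a->s15; s20-b->s19; s21-a->s20; s21-b->s21; s22-a->s20; s22-b->s22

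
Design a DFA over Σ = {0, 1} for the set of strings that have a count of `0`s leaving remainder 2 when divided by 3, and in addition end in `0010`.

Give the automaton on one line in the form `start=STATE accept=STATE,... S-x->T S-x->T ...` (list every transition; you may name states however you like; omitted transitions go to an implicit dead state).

Handle the two conditions separately and then intersect. One (3 states) tracks the count of `0`s modulo 3; the other (5 states) tracks how much of the suffix `0010` has currently been matched. Each combined state is a pair, one component from each; accept when both components accept.
With 15 states:
          0    1  
>  q0     q1   q0 
   q1     q2   q3 
   q2     q4   q5 
   q3     q6   q3 
   q4     q7   q8 
   q5     q9  q10 
   q6     q4  q10 
   q7     q2  q11 
   q8    q12   q0 
   q9     q7   q0 
   q10   q13  q10 
   q11   q14   q3 
   q12    q2   q3 
   q13    q7   q0 
 * q14    q4  q10 
(> = start, * = accepting)

start=q0 accept=q14 q0-0->q1 q0-1->q0 q1-0->q2 q1-1->q3 q2-0->q4 q2-1->q5 q3-0->q6 q3-1->q3 q4-0->q7 q4-1->q8 q5-0->q9 q5-1->q10 q6-0->q4 q6-1->q10 q7-0->q2 q7-1->q11 q8-0->q12 q8-1->q0 q9-0->q7 q9-1->q0 q10-0->q13 q10-1->q10 q11-0->q14 q11-1->q3 q12-0->q2 q12-1->q3 q13-0->q7 q13-1->q0 q14-0->q4 q14-1->q10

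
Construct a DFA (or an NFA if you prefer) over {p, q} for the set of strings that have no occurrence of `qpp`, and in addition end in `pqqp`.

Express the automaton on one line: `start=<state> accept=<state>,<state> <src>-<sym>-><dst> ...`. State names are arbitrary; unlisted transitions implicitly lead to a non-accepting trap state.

Handle the two conditions separately and then intersect. The first has 4 states tracking partial matches of the forbidden pattern `qpp`; the second has 5 states tracking how much of the suffix `pqqp` has currently been matched. A product state is a pair (one from each), accepting exactly when both do.
          p    q  
>  S0     S1   S2 
   S1     S1   S3 
   S2     S4   S2 
   S3     S4   S5 
   S4     S6   S3 
   S5     S7   S2 
   S6     S6   S8 
 * S7     S6   S3 
   S8     S6   S9 
   S9    S10  S11 
   S10    S6   S8 
   S11    S6  S11 
(> = start, * = accepting)

start=S0 accept=S7 S0-p->S1 S0-q->S2 S1-p->S1 S1-q->S3 S2-p->S4 S2-q->S2 S3-p->S4 S3-q->S5 S4-p->S6 S4-q->S3 S5-p->S7 S5-q->S2 S6-p->S6 S6-q->S8 S7-p->S6 S7-q->S3 S8-p->S6 S8-q->S9 S9-p->S10 S9-q->S11 S10-p->S6 S10-q->S8 S11-p->S6 S11-q->S11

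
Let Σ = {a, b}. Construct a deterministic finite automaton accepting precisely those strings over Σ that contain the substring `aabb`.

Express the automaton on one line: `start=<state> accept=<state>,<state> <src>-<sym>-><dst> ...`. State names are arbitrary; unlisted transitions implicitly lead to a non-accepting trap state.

States q0..q3 record the length of the longest prefix of `aabb` that matches the current input suffix. Reaching q4 means `aabb` has been seen, and we stay there forever. Accept from q4.
With 5 states:
        a   b  
>  q0   q1  q0 
   q1   q2  q0 
   q2   q2  q3 
   q3   q1  q4 
 * q4   q4  q4 
(> = start, * = accepting)

start=q0 accept=q4 q0-a->q1 q0-b->q0 q1-a->q2 q1-b->q0 q2-a->q2 q2-b->q3 q3-a->q1 q3-b->q4 q4-a->q4 q4-b->q4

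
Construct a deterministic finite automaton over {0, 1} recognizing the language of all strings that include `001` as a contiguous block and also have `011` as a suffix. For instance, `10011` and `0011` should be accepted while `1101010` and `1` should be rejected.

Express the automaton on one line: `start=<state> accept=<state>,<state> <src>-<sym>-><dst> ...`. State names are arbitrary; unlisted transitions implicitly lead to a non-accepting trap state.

start=S0 accept=S4 S0-0->S1 S0-1->S0 S1-0->S2 S1-1->S0 S2-0->S2 S2-1->S3 S3-0->S2 S3-1->S4 S4-0->S2 S4-1->S5 S5-0->S2 S5-1->S5

Handle the two conditions separately and then intersect. One (4 states) tracks whether and how much of `001` has been seen; the other (4 states) tracks how much of the suffix `011` has currently been matched. Each combined state is a pair, one component from each; accept when both components accept. After merging equivalent states the machine shrinks.
        0   1  
>  S0   S1  S0 
   S1   S2  S0 
   S2   S2  S3 
   S3   S2  S4 
 * S4   S2  S5 
   S5   S2  S5 
(> = start, * = accepting)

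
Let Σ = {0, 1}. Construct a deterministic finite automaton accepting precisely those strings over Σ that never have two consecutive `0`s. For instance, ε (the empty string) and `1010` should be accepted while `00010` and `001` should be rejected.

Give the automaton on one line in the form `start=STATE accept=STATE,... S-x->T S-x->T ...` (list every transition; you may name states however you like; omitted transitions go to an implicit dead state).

Track partial matches of the forbidden pattern `00`. State s2 is a dead state reached once `00` has occurred; every other state accepts. s0 means no part of `00` is currently matched.
A 3-state machine:
        0   1  
>* s0   s1  s0 
 * s1   s2  s0 
   s2   s2  s2 
(> = start, * = accepting)

start=s0 accept=s0,s1 s0-0->s1 s0-1->s0 s1-0->s2 s1-1->s0 s2-0->s2 s2-1->s2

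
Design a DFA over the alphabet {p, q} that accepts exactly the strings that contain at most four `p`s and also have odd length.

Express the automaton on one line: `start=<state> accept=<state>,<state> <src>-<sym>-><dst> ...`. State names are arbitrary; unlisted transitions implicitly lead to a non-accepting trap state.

Handle the two conditions separately and then intersect. The first has 6 states tracking the count of `p`s, saturating at 5; the second has 2 states tracking the input length modulo 2. A product state is a pair (one from each), accepting exactly when both do.
12 states suffice.
       p  q 
>  A   B  C 
 * B   D  E 
 * C   E  A 
   D   F  G 
   E   G  B 
 * F   H  I 
 * G   I  D 
   H   J  K 
   I   K  F 
   J   L  L 
 * K   L  H 
   L   J  J 
(> = start, * = accepting)

start=A accept=B,C,F,G,K A-p->B A-q->C B-p->D B-q->E C-p->E C-q->A D-p->F D-q->G E-p->G E-q->B F-p->H F-q->I G-p->I G-q->D H-p->J H-q->K I-p->K I-q->F J-p->L J-q->L K-p->L K-q->H L-p->J L-q->J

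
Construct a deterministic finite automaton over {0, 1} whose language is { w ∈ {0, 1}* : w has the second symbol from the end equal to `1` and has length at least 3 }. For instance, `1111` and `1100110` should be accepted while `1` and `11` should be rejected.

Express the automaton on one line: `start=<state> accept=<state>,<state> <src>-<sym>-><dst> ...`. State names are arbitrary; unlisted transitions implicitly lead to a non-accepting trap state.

start=A accept=J,K,N,O A-0->B A-1->C B-0->D B-1->E C-0->F C-1->G D-0->H D-1->I E-0->J E-1->K F-0->H F-1->I G-0->J G-1->K H-0->L H-1->M I-0->N I-1->O J-0->L J-1->M K-0->N K-1->O L-0->L L-1->M M-0->N M-1->O N-0->L N-1->M O-0->N O-1->O

Build one automaton per condition and run them in lockstep. One (7 states) tracks the last 2 symbols read; the other (5 states) tracks the input length, saturating at 4. Each combined state is a pair, one component from each; accept when both components accept.
15 states suffice.
       0  1 
>  A   B  C 
   B   D  E 
   C   F  G 
   D   H  I 
   E   J  K 
   F   H  I 
   G   J  K 
   H   L  M 
   I   N  O 
 * J   L  M 
 * K   N  O 
   L   L  M 
   M   N  O 
 * N   L  M 
 * O   N  O 
(> = start, * = accepting)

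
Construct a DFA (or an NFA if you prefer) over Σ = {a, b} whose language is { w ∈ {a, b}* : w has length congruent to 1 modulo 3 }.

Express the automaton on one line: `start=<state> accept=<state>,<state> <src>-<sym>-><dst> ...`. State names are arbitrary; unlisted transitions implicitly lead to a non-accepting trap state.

Count input length modulo 3: every symbol advances one step around the cycle S0 → S1 → S2 → S0. Accept at S1.
        a   b  
>  S0   S1  S1 
 * S1   S2  S2 
   S2   S0  S0 
(> = start, * = accepting)

start=S0 accept=S1 S0-a->S1 S0-b->S1 S1-a->S2 S1-b->S2 S2-a->S0 S2-b->S0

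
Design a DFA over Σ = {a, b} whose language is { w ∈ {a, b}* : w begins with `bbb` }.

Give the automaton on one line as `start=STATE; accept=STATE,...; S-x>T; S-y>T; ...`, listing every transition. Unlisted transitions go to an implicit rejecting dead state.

Check the first 3 symbols one by one: q0 through q2 record how many have matched `bbb` so far; any wrong symbol goes to the dead state q4. After all 3 match we enter the accepting sink q3.
        a   b  
>  q0   q4  q1 
   q1   q4  q2 
   q2   q4  q3 
 * q3   q3  q3 
   q4   q4  q4 
(> = start, * = accepting)

start=q0; accept=q3; q0-a>q4; q0-b>q1; q1-a>q4; q1-b>q2; q2-a>q4; q2-b>q3; q3-a>q3; q3-b>q3; q4-a>q4; q4-b>q4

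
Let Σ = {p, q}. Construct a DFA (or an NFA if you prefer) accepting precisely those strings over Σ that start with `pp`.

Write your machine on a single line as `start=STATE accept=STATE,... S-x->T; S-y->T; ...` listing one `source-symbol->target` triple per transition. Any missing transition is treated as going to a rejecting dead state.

start=s0; accept=s2; s0-p->s1; s0-q->s3; s1-p->s2; s1-q->s3; s2-p->s2; s2-q->s2; s3-p->s3; s3-q->s3

Check the first 2 symbols one by one: s0 through s1 record how many have matched `pp` so far; any wrong symbol goes to the dead state s3. After all 2 match we enter the accepting sink s2.
A 4-state machine:
        p   q  
>  s0   s1  s3 
   s1   s2  s3 
 * s2   s2  s2 
   s3   s3  s3 
(> = start, * = accepting)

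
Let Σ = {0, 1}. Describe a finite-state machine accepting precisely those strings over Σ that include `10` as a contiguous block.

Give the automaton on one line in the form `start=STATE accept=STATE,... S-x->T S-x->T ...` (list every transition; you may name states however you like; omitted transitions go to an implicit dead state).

States S0..S1 record the length of the longest prefix of `10` that matches the current input suffix. Reaching S2 means `10` has been seen, and we stay there forever. Accept from S2.
With 3 states:
        0   1  
>  S0   S0  S1 
   S1   S2  S1 
 * S2   S2  S2 
(> = start, * = accepting)

start=S0 accept=S2 S0-0->S0 S0-1->S1 S1-0->S2 S1-1->S1 S2-0->S2 S2-1->S2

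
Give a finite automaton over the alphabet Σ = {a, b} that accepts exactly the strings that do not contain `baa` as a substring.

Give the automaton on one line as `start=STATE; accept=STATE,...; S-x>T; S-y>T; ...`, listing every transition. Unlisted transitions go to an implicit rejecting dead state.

Track partial matches of the forbidden pattern `baa`. State s3 is a dead state reached once `baa` has occurred; every other state accepts. s0 means no part of `baa` is currently matched.
With 4 states:
        a   b  
>* s0   s0  s1 
 * s1   s2  s1 
 * s2   s3  s1 
   s3   s3  s3 
(> = start, * = accepting)

start=s0; accept=s0,s1,s2; s0-a>s0; s0-b>s1; s1-a>s2; s1-b>s1; s2-a>s3; s2-b>s1; s3-a>s3; s3-b>s3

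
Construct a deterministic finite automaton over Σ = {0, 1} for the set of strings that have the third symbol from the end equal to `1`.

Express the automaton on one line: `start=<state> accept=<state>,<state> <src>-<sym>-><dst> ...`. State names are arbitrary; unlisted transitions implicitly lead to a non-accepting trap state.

A DFA must remember the last 3 symbols (since which symbol is third-to-last isn't known until the input ends). Use one state per possible window of the last ≤3 symbols; accept from those whose window starts with `1`.
          0    1  
>  S0     S1   S2 
   S1     S3   S4 
   S2     S5   S6 
   S3     S7   S8 
   S4     S9  S10 
   S5    S11  S12 
   S6    S13  S14 
   S7     S7   S8 
   S8     S9  S10 
   S9    S11  S12 
   S10   S13  S14 
 * S11    S7   S8 
 * S12    S9  S10 
 * S13   S11  S12 
 * S14   S13  S14 
(> = start, * = accepting)

start=S0 accept=S11,S12,S13,S14 S0-0->S1 S0-1->S2 S1-0->S3 S1-1->S4 S2-0->S5 S2-1->S6 S3-0->S7 S3-1->S8 S4-0->S9 S4-1->S10 S5-0->S11 S5-1->S12 S6-0->S13 S6-1->S14 S7-0->S7 S7-1->S8 S8-0->S9 S8-1->S10 S9-0->S11 S9-1->S12 S10-0->S13 S10-1->S14 S11-0->S7 S11-1->S8 S12-0->S9 S12-1->S10 S13-0->S11 S13-1->S12 S14-0->S13 S14-1->S14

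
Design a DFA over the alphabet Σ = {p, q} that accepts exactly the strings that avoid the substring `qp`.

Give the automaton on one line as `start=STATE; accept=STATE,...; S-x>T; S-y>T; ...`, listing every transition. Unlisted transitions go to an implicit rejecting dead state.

Track partial matches of the forbidden pattern `qp`. State S2 is a dead state reached once `qp` has occurred; every other state accepts. S0 means no part of `qp` is currently matched.
With 3 states:
        p   q  
>* S0   S0  S1 
 * S1   S2  S1 
   S2   S2  S2 
(> = start, * = accepting)

start=S0; accept=S0,S1; S0-p>S0; S0-q>S1; S1-p>S2; S1-q>S1; S2-p>S2; S2-q>S2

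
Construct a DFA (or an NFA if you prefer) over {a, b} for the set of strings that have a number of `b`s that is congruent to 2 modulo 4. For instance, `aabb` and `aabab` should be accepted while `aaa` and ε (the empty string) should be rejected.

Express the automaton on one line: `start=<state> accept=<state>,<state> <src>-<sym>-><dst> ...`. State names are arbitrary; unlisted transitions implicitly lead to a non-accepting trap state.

start=q0 accept=q2 q0-a->q0 q0-b->q1 q1-a->q1 q1-b->q2 q2-a->q2 q2-b->q3 q3-a->q3 q3-b->q0

Keep the running count of `b`s modulo 4: each `b` advances along the cycle q0 → q1 → q2 → q3 → q0 while other symbols loop. Accept at q2.
        a   b  
>  q0   q0  q1 
   q1   q1  q2 
 * q2   q2  q3 
   q3   q3  q0 
(> = start, * = accepting)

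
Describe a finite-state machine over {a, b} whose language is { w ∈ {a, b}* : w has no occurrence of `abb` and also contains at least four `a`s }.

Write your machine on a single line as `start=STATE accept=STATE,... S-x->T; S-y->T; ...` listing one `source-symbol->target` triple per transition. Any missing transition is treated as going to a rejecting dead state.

Run two small machines in parallel and take their product. One (4 states) tracks partial matches of the forbidden pattern `abb`; the other (6 states) tracks the count of `a`s, saturating at 5. Each combined state is a pair, one component from each; accept when both components accept. After merging equivalent states the machine shrinks.
10 states suffice.
        a   b  
>  s0   s1  s0 
   s1   s2  s3 
   s2   s4  s5 
   s3   s2  s6 
   s4   s7  s8 
   s5   s4  s6 
   s6   s6  s6 
 * s7   s7  s9 
   s8   s7  s6 
 * s9   s7  s6 
(> = start, * = accepting)

start=s0; accept=s7,s9; s0-a->s1; s0-b->s0; s1-a->s2; s1-b->s3; s2-a->s4; s2-b->s5; s3-a->s2; s3-b->s6; s4-a->s7; s4-b->s8; s5-a->s4; s5-b->s6; s6-a->s6; s6-b->s6; s7-a->s7; s7-b->s9; s8-a->s7; s8-b->s6; s9-a->s7; s9-b->s6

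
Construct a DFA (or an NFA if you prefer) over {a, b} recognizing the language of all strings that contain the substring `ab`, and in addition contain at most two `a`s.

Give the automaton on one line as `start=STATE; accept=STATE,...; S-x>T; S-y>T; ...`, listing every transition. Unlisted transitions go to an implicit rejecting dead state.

start=q0; accept=q3,q5; q0-a>q1; q0-b>q0; q1-a>q2; q1-b>q3; q2-a>q4; q2-b>q5; q3-a>q5; q3-b>q3; q4-a>q4; q4-b>q4; q5-a>q4; q5-b>q5

Run two small machines in parallel and take their product. The first has 3 states tracking whether and how much of `ab` has been seen; the second has 4 states tracking the count of `a`s, saturating at 3. A product state is a pair (one from each), accepting exactly when both do. Minimizing collapses redundant product states.
With 6 states:
        a   b  
>  q0   q1  q0 
   q1   q2  q3 
   q2   q4  q5 
 * q3   q5  q3 
   q4   q4  q4 
 * q5   q4  q5 
(> = start, * = accepting)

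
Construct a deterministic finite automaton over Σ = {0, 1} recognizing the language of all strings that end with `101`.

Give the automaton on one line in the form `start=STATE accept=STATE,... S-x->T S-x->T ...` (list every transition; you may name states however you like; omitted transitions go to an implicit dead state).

start=q0 accept=q3 q0-0->q0 q0-1->q1 q1-0->q2 q1-1->q1 q2-0->q0 q2-1->q3 q3-0->q2 q3-1->q1

Remember how much of `101` the current input suffix matches. State q0 means no match yet; q1 means the last symbol is `1`; q2 means the last 2 symbols are `10`; q3 means the last 3 symbols are `101`. Only q3 accepts. On a mismatch, fall back to the longest proper suffix that is still a prefix of `101`.
With 4 states:
        0   1  
>  q0   q0  q1 
   q1   q2  q1 
   q2   q0  q3 
 * q3   q2  q1 
(> = start, * = accepting)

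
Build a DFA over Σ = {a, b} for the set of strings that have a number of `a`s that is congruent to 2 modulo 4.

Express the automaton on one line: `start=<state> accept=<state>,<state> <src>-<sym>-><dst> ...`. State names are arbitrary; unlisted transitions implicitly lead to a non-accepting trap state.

Keep the running count of `a`s modulo 4: each `a` advances along the cycle q0 → q1 → q2 → q3 → q0 while other symbols loop. Accept at q2.
A 4-state machine:
        a   b  
>  q0   q1  q0 
   q1   q2  q1 
 * q2   q3  q2 
   q3   q0  q3 
(> = start, * = accepting)

start=q0 accept=q2 q0-a->q1 q0-b->q0 q1-a->q2 q1-b->q1 q2-a->q3 q2-b->q2 q3-a->q0 q3-b->q3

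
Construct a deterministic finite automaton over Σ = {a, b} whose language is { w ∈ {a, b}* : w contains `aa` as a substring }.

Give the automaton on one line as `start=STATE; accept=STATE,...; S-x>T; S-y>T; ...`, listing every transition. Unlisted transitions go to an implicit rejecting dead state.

States S0..S1 record the length of the longest prefix of `aa` that matches the current input suffix. Reaching S2 means `aa` has been seen, and we stay there forever. Accept from S2.
3 states suffice.
        a   b  
>  S0   S1  S0 
   S1   S2  S0 
 * S2   S2  S2 
(> = start, * = accepting)

start=S0; accept=S2; S0-a>S1; S0-b>S0; S1-a>S2; S1-b>S0; S2-a>S2; S2-b>S2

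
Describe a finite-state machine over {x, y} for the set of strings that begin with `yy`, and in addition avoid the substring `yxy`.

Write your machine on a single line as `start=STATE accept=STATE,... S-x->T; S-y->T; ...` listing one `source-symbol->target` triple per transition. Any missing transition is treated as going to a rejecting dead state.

Build one automaton per condition and run them in lockstep. One (4 states) tracks whether the input so far still matches the prefix `yy`; the other (4 states) tracks partial matches of the forbidden pattern `yxy`. Each combined state is a pair, one component from each; accept when both components accept. After merging equivalent states the machine shrinks.
A 6-state machine:
        x   y  
>  s0   s1  s2 
   s1   s1  s1 
   s2   s1  s3 
 * s3   s4  s3 
 * s4   s5  s1 
 * s5   s5  s3 
(> = start, * = accepting)

start=s0; accept=s3,s4,s5; s0-x->s1; s0-y->s2; s1-x->s1; s1-y->s1; s2-x->s1; s2-y->s3; s3-x->s4; s3-y->s3; s4-x->s5; s4-y->s1; s5-x->s5; s5-y->s3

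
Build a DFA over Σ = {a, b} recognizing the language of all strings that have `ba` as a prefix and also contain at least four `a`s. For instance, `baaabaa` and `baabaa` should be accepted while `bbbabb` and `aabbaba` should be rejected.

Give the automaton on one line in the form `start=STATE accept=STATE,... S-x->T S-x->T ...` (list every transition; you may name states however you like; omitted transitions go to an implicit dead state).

Run two small machines in parallel and take their product. One (4 states) tracks whether the input so far still matches the prefix `ba`; the other (6 states) tracks the count of `a`s, saturating at 5. Each combined state is a pair, one component from each; accept when both components accept.
A 13-state machine:
          a    b  
>  s0     s1   s2 
   s1     s3   s1 
   s2     s4   s5 
   s3     s6   s3 
   s4     s7   s4 
   s5     s1   s5 
   s6     s8   s6 
   s7     s9   s7 
   s8    s10   s8 
   s9    s11   s9 
   s10   s10  s10 
 * s11   s12  s11 
 * s12   s12  s12 
(> = start, * = accepting)

start=s0 accept=s11,s12 s0-a->s1 s0-b->s2 s1-a->s3 s1-b->s1 s2-a->s4 s2-b->s5 s3-a->s6 s3-b->s3 s4-a->s7 s4-b->s4 s5-a->s1 s5-b->s5 s6-a->s8 s6-b->s6 s7-a->s9 s7-b->s7 s8-a->s10 s8-b->s8 s9-a->s11 s9-b->s9 s10-a->s10 s10-b->s10 s11-a->s12 s11-b->s11 s12-a->s12 s12-b->s12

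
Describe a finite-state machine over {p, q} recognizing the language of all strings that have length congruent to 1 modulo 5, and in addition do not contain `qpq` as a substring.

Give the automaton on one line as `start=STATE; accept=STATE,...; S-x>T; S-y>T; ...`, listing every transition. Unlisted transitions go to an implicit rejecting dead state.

start=s0; accept=s1,s2,s15; s0-p>s1; s0-q>s2; s1-p>s3; s1-q>s4; s2-p>s5; s2-q>s4; s3-p>s6; s3-q>s7; s4-p>s8; s4-q>s7; s5-p>s6; s5-q>s9; s6-p>s10; s6-q>s11; s7-p>s12; s7-q>s11; s8-p>s10; s8-q>s9; s9-p>s9; s9-q>s9; s10-p>s0; s10-q>s13; s11-p>s14; s11-q>s13; s12-p>s0; s12-q>s9; s13-p>s15; s13-q>s2; s14-p>s1; s14-q>s9; s15-p>s3; s15-q>s9

Build one automaton per condition and run them in lockstep. One (5 states) tracks the input length modulo 5; the other (4 states) tracks partial matches of the forbidden pattern `qpq`. Each combined state is a pair, one component from each; accept when both components accept. After merging equivalent states the machine shrinks.
16 states suffice.
          p    q  
>  s0     s1   s2 
 * s1     s3   s4 
 * s2     s5   s4 
   s3     s6   s7 
   s4     s8   s7 
   s5     s6   s9 
   s6    s10  s11 
   s7    s12  s11 
   s8    s10   s9 
   s9     s9   s9 
   s10    s0  s13 
   s11   s14  s13 
   s12    s0   s9 
   s13   s15   s2 
   s14    s1   s9 
 * s15    s3   s9 
(> = start, * = accepting)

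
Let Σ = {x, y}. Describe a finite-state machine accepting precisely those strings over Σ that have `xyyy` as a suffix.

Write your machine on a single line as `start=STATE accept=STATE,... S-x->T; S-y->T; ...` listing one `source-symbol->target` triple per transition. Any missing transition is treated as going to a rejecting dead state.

start=q0; accept=q4; q0-x->q1; q0-y->q0; q1-x->q1; q1-y->q2; q2-x->q1; q2-y->q3; q3-x->q1; q3-y->q4; q4-x->q1; q4-y->q0

Let each state record the length of the longest suffix of the input read so far that is also a prefix of `xyyy`. q1 means the last symbol is `x`; q2 means the last 2 symbols are `xy`; q3 means the last 3 symbols are `xyy`; q4 means the last 4 symbols are `xyyy`. Accept only at q4, where the string currently ends in `xyyy`.
With 5 states:
        x   y  
>  q0   q1  q0 
   q1   q1  q2 
   q2   q1  q3 
   q3   q1  q4 
 * q4   q1  q0 
(> = start, * = accepting)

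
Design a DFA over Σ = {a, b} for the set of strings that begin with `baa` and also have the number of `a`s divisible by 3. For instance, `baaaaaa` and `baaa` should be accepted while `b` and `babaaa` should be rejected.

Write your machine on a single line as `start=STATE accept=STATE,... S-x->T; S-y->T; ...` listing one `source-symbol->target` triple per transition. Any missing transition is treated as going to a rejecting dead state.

start=s0; accept=s5; s0-a->s1; s0-b->s2; s1-a->s1; s1-b->s1; s2-a->s3; s2-b->s1; s3-a->s4; s3-b->s1; s4-a->s5; s4-b->s4; s5-a->s6; s5-b->s5; s6-a->s4; s6-b->s6

Build one automaton per condition and run them in lockstep. One (5 states) tracks whether the input so far still matches the prefix `baa`; the other (3 states) tracks the count of `a`s modulo 3. Each combined state is a pair, one component from each; accept when both components accept. Equivalent product states are then merged.
        a   b  
>  s0   s1  s2 
   s1   s1  s1 
   s2   s3  s1 
   s3   s4  s1 
   s4   s5  s4 
 * s5   s6  s5 
   s6   s4  s6 
(> = start, * = accepting)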